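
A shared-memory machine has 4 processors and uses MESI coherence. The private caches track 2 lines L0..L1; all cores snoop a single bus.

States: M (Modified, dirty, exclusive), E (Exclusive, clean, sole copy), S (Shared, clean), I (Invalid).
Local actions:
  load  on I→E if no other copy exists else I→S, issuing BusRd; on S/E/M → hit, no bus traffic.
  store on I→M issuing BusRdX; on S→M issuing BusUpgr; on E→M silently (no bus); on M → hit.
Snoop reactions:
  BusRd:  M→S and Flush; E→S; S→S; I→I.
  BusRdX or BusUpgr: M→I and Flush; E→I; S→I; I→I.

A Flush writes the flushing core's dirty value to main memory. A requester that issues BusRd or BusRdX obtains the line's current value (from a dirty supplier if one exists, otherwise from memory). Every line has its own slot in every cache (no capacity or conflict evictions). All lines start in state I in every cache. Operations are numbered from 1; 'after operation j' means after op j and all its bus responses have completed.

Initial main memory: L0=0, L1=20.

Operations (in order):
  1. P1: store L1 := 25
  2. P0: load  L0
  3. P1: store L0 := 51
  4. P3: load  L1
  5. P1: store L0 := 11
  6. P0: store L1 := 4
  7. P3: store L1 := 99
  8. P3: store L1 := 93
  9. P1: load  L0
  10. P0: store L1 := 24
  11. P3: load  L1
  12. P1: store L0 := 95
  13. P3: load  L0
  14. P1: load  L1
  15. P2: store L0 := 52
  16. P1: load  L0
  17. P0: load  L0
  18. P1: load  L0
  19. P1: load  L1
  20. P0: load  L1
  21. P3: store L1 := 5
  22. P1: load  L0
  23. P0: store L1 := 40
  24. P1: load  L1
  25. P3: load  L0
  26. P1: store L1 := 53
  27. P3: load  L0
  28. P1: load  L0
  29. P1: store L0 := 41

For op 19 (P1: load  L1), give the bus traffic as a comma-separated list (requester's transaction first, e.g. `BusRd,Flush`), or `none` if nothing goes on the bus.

  op1 P1: store L1 := 25 → I/M/I/I on L1; bus BusRdX; mem=20
  op2 P0: load  L0 → E/I/I/I on L0; bus BusRd; mem=0
  op3 P1: store L0 := 51 → I/M/I/I on L0; bus BusRdX; mem=0
  op4 P3: load  L1 → I/S/I/S on L1; bus BusRd Flush; mem=25
  op5 P1: store L0 := 11 → I/M/I/I on L0; bus (none); mem=0
  op6 P0: store L1 := 4 → M/I/I/I on L1; bus BusRdX; mem=25
  op7 P3: store L1 := 99 → I/I/I/M on L1; bus BusRdX Flush; mem=4
  op8 P3: store L1 := 93 → I/I/I/M on L1; bus (none); mem=4
  op9 P1: load  L0 → I/M/I/I on L0; bus (none); mem=0
  op10 P0: store L1 := 24 → M/I/I/I on L1; bus BusRdX Flush; mem=93
  op11 P3: load  L1 → S/I/I/S on L1; bus BusRd Flush; mem=24
  op12 P1: store L0 := 95 → I/M/I/I on L0; bus (none); mem=0
  op13 P3: load  L0 → I/S/I/S on L0; bus BusRd Flush; mem=95
  op14 P1: load  L1 → S/S/I/S on L1; bus BusRd; mem=24
  op15 P2: store L0 := 52 → I/I/M/I on L0; bus BusRdX; mem=95
  op16 P1: load  L0 → I/S/S/I on L0; bus BusRd Flush; mem=52
  op17 P0: load  L0 → S/S/S/I on L0; bus BusRd; mem=52
  op18 P1: load  L0 → S/S/S/I on L0; bus (none); mem=52
  op19 P1: load  L1 → S/S/I/S on L1; bus (none); mem=24
  op20 P0: load  L1 → S/S/I/S on L1; bus (none); mem=24
  op21 P3: store L1 := 5 → I/I/I/M on L1; bus BusUpgr; mem=24
  op22 P1: load  L0 → S/S/S/I on L0; bus (none); mem=52
  op23 P0: store L1 := 40 → M/I/I/I on L1; bus BusRdX Flush; mem=5
  op24 P1: load  L1 → S/S/I/I on L1; bus BusRd Flush; mem=40
  op25 P3: load  L0 → S/S/S/S on L0; bus BusRd; mem=52
  op26 P1: store L1 := 53 → I/M/I/I on L1; bus BusUpgr; mem=40
  op27 P3: load  L0 → S/S/S/S on L0; bus (none); mem=52
  op28 P1: load  L0 → S/S/S/S on L0; bus (none); mem=52
  op29 P1: store L0 := 41 → I/M/I/I on L0; bus BusUpgr; mem=52

bus = none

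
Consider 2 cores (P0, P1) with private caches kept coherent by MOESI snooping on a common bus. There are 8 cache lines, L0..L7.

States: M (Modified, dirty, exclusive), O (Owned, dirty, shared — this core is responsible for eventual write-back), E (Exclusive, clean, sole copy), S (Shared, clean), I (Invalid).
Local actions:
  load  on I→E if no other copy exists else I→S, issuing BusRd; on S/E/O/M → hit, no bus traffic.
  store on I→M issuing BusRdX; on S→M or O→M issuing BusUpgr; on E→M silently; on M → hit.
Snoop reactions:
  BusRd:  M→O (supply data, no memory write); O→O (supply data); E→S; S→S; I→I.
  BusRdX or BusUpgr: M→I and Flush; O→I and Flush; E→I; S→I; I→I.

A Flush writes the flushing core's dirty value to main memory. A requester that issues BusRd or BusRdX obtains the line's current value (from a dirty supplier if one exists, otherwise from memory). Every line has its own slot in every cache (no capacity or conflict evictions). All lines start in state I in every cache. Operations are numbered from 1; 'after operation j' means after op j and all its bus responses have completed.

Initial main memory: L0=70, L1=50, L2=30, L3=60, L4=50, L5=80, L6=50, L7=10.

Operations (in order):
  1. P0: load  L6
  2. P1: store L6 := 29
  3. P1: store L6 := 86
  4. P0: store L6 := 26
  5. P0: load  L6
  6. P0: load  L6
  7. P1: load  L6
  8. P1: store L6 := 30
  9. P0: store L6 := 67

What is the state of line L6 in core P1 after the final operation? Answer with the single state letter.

state = I

[1] P0: load  L6 | P0:E(50), P1:I | bus: BusRd
[2] P1: store L6 := 29 | P0:I, P1:M(29) | bus: BusRdX
[3] P1: store L6 := 86 | P0:I, P1:M(86) | bus: none
[4] P0: store L6 := 26 | P0:M(26), P1:I | bus: BusRdX,Flush
[5] P0: load  L6 | P0:M(26), P1:I | bus: none
[6] P0: load  L6 | P0:M(26), P1:I | bus: none
[7] P1: load  L6 | P0:O(26), P1:S(26) | bus: BusRd
[8] P1: store L6 := 30 | P0:I, P1:M(30) | bus: BusUpgr,Flush
[9] P0: store L6 := 67 | P0:M(67), P1:I | bus: BusRdX,Flush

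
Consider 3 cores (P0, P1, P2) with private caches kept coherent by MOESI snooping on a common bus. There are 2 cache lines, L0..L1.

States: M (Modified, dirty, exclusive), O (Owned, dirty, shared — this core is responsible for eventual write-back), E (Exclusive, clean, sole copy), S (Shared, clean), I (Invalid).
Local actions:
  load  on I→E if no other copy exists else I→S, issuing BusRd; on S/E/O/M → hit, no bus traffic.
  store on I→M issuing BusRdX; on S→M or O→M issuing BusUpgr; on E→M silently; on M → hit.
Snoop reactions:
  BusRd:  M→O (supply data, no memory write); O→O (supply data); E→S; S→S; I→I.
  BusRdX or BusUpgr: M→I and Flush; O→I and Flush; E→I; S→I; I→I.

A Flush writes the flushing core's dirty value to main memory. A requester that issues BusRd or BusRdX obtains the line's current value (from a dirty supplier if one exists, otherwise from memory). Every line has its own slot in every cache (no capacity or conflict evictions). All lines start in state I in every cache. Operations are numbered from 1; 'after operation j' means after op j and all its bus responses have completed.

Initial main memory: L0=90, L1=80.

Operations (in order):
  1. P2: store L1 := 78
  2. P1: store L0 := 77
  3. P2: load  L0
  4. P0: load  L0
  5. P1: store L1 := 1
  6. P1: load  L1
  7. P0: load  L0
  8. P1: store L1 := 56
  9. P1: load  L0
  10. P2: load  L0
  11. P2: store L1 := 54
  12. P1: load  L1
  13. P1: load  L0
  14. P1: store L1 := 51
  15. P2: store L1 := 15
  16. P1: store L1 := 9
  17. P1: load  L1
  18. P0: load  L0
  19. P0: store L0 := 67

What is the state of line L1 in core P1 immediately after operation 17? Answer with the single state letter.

  op1 P2: store L1 := 78 → I/I/M on L1; bus BusRdX; mem=80
  op2 P1: store L0 := 77 → I/M/I on L0; bus BusRdX; mem=90
  op3 P2: load  L0 → I/O/S on L0; bus BusRd; mem=90
  op4 P0: load  L0 → S/O/S on L0; bus BusRd; mem=90
  op5 P1: store L1 := 1 → I/M/I on L1; bus BusRdX Flush; mem=78
  op6 P1: load  L1 → I/M/I on L1; bus (none); mem=78
  op7 P0: load  L0 → S/O/S on L0; bus (none); mem=90
  op8 P1: store L1 := 56 → I/M/I on L1; bus (none); mem=78
  op9 P1: load  L0 → S/O/S on L0; bus (none); mem=90
  op10 P2: load  L0 → S/O/S on L0; bus (none); mem=90
  op11 P2: store L1 := 54 → I/I/M on L1; bus BusRdX Flush; mem=56
  op12 P1: load  L1 → I/S/O on L1; bus BusRd; mem=56
  op13 P1: load  L0 → S/O/S on L0; bus (none); mem=90
  op14 P1: store L1 := 51 → I/M/I on L1; bus BusUpgr Flush; mem=54
  op15 P2: store L1 := 15 → I/I/M on L1; bus BusRdX Flush; mem=51
  op16 P1: store L1 := 9 → I/M/I on L1; bus BusRdX Flush; mem=15
  op17 P1: load  L1 → I/M/I on L1; bus (none); mem=15
  op18 P0: load  L0 → S/O/S on L0; bus (none); mem=90
  op19 P0: store L0 := 67 → M/I/I on L0; bus BusUpgr Flush; mem=77

state = M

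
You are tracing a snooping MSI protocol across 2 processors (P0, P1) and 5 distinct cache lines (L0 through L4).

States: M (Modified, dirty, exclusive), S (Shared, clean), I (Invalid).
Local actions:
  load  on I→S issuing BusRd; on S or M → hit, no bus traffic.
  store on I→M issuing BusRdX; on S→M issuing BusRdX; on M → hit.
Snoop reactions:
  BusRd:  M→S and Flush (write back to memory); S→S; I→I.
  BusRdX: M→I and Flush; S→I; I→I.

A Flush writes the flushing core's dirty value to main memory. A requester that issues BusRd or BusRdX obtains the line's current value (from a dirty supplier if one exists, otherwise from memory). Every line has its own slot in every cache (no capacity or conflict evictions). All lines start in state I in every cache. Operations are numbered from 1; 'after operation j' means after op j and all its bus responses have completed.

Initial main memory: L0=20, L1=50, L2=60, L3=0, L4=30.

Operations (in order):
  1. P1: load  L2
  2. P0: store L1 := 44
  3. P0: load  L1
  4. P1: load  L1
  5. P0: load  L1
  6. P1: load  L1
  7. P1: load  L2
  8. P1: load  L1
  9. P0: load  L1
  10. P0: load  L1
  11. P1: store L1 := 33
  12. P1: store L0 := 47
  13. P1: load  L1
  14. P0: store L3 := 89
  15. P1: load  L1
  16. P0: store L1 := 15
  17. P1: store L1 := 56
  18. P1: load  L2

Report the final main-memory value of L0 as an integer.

  op1 P1: load  L2 → I/S on L2; bus BusRd; mem=60
  op2 P0: store L1 := 44 → M/I on L1; bus BusRdX; mem=50
  op3 P0: load  L1 → M/I on L1; bus (none); mem=50
  op4 P1: load  L1 → S/S on L1; bus BusRd Flush; mem=44
  op5 P0: load  L1 → S/S on L1; bus (none); mem=44
  op6 P1: load  L1 → S/S on L1; bus (none); mem=44
  op7 P1: load  L2 → I/S on L2; bus (none); mem=60
  op8 P1: load  L1 → S/S on L1; bus (none); mem=44
  op9 P0: load  L1 → S/S on L1; bus (none); mem=44
  op10 P0: load  L1 → S/S on L1; bus (none); mem=44
  op11 P1: store L1 := 33 → I/M on L1; bus BusRdX; mem=44
  op12 P1: store L0 := 47 → I/M on L0; bus BusRdX; mem=20
  op13 P1: load  L1 → I/M on L1; bus (none); mem=44
  op14 P0: store L3 := 89 → M/I on L3; bus BusRdX; mem=0
  op15 P1: load  L1 → I/M on L1; bus (none); mem=44
  op16 P0: store L1 := 15 → M/I on L1; bus BusRdX Flush; mem=33
  op17 P1: store L1 := 56 → I/M on L1; bus BusRdX Flush; mem=15
  op18 P1: load  L2 → I/S on L2; bus (none); mem=60

memory[L0] = 20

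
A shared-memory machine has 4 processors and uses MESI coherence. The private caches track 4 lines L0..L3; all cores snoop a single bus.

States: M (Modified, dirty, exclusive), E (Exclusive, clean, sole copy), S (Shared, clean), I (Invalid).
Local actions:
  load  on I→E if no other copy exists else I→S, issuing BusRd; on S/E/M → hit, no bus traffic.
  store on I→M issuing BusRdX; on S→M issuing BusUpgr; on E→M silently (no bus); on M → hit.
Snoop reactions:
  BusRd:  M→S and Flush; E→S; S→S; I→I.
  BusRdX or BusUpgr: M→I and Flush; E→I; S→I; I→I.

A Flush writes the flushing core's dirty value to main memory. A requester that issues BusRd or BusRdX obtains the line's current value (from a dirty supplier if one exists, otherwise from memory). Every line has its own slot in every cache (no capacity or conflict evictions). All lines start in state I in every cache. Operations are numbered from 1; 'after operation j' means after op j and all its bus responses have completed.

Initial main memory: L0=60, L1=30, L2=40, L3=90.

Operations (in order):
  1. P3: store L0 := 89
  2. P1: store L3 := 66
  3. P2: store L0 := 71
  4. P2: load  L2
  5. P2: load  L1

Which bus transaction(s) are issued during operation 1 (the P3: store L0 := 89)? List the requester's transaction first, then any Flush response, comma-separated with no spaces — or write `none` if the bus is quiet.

1. P3: store L0 := 89  bus=[BusRdX]  L0: P0=I P1=I P2=I P3=M  mem[L0]=60
2. P1: store L3 := 66  bus=[BusRdX]  L3: P0=I P1=M P2=I P3=I  mem[L3]=90
3. P2: store L0 := 71  bus=[BusRdX,Flush]  L0: P0=I P1=I P2=M P3=I  mem[L0]=89
4. P2: load  L2  bus=[BusRd]  L2: P0=I P1=I P2=E P3=I  mem[L2]=40
5. P2: load  L1  bus=[BusRd]  L1: P0=I P1=I P2=E P3=I  mem[L1]=30

bus = BusRdX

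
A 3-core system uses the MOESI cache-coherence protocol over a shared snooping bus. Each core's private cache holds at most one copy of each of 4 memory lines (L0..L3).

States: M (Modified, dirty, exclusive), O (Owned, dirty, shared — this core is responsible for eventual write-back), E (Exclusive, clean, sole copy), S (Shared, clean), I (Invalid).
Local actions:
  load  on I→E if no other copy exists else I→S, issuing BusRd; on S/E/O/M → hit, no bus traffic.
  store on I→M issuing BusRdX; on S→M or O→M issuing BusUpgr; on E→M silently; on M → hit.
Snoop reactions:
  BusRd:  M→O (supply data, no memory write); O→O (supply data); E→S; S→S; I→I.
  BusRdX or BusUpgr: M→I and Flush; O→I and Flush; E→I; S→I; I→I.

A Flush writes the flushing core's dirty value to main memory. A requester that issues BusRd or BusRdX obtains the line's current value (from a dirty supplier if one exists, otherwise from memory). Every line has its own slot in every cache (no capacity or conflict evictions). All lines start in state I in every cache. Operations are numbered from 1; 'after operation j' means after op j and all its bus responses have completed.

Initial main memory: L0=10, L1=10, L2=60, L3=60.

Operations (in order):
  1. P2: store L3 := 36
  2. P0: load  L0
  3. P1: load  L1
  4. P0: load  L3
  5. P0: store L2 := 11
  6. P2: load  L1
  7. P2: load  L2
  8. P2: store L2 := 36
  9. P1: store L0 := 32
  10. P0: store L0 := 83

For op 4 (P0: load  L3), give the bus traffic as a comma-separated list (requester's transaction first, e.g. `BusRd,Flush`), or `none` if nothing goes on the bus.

[1] P2: store L3 := 36 | P0:I, P1:I, P2:M(36) | bus: BusRdX
[2] P0: load  L0 | P0:E(10), P1:I, P2:I | bus: BusRd
[3] P1: load  L1 | P0:I, P1:E(10), P2:I | bus: BusRd
[4] P0: load  L3 | P0:S(36), P1:I, P2:O(36) | bus: BusRd
[5] P0: store L2 := 11 | P0:M(11), P1:I, P2:I | bus: BusRdX
[6] P2: load  L1 | P0:I, P1:S(10), P2:S(10) | bus: BusRd
[7] P2: load  L2 | P0:O(11), P1:I, P2:S(11) | bus: BusRd
[8] P2: store L2 := 36 | P0:I, P1:I, P2:M(36) | bus: BusUpgr,Flush
[9] P1: store L0 := 32 | P0:I, P1:M(32), P2:I | bus: BusRdX
[10] P0: store L0 := 83 | P0:M(83), P1:I, P2:I | bus: BusRdX,Flush

bus = BusRd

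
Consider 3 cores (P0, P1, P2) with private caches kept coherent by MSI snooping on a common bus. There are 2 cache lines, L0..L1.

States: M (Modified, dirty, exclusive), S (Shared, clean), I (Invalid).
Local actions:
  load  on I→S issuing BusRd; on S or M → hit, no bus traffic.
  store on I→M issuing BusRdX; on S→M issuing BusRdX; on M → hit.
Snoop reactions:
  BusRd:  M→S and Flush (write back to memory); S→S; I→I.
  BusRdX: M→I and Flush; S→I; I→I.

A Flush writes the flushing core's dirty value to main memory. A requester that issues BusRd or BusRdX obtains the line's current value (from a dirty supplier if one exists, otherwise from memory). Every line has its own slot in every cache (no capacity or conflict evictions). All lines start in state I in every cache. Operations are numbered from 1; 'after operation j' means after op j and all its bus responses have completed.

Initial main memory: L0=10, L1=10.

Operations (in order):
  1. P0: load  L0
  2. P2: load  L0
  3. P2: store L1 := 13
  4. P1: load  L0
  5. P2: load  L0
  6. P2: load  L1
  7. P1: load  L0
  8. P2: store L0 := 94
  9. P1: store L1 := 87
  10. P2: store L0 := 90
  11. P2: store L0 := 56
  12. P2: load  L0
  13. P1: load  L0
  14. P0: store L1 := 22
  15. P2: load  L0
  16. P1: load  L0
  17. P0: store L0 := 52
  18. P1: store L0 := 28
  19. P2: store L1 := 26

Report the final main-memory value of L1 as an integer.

1. P0: load  L0  bus=[BusRd]  L0: P0=S P1=I P2=I  mem[L0]=10
2. P2: load  L0  bus=[BusRd]  L0: P0=S P1=I P2=S  mem[L0]=10
3. P2: store L1 := 13  bus=[BusRdX]  L1: P0=I P1=I P2=M  mem[L1]=10
4. P1: load  L0  bus=[BusRd]  L0: P0=S P1=S P2=S  mem[L0]=10
5. P2: load  L0  bus=[-]  L0: P0=S P1=S P2=S  mem[L0]=10
6. P2: load  L1  bus=[-]  L1: P0=I P1=I P2=M  mem[L1]=10
7. P1: load  L0  bus=[-]  L0: P0=S P1=S P2=S  mem[L0]=10
8. P2: store L0 := 94  bus=[BusRdX]  L0: P0=I P1=I P2=M  mem[L0]=10
9. P1: store L1 := 87  bus=[BusRdX,Flush]  L1: P0=I P1=M P2=I  mem[L1]=13
10. P2: store L0 := 90  bus=[-]  L0: P0=I P1=I P2=M  mem[L0]=10
11. P2: store L0 := 56  bus=[-]  L0: P0=I P1=I P2=M  mem[L0]=10
12. P2: load  L0  bus=[-]  L0: P0=I P1=I P2=M  mem[L0]=10
13. P1: load  L0  bus=[BusRd,Flush]  L0: P0=I P1=S P2=S  mem[L0]=56
14. P0: store L1 := 22  bus=[BusRdX,Flush]  L1: P0=M P1=I P2=I  mem[L1]=87
15. P2: load  L0  bus=[-]  L0: P0=I P1=S P2=S  mem[L0]=56
16. P1: load  L0  bus=[-]  L0: P0=I P1=S P2=S  mem[L0]=56
17. P0: store L0 := 52  bus=[BusRdX]  L0: P0=M P1=I P2=I  mem[L0]=56
18. P1: store L0 := 28  bus=[BusRdX,Flush]  L0: P0=I P1=M P2=I  mem[L0]=52
19. P2: store L1 := 26  bus=[BusRdX,Flush]  L1: P0=I P1=I P2=M  mem[L1]=22

memory[L1] = 22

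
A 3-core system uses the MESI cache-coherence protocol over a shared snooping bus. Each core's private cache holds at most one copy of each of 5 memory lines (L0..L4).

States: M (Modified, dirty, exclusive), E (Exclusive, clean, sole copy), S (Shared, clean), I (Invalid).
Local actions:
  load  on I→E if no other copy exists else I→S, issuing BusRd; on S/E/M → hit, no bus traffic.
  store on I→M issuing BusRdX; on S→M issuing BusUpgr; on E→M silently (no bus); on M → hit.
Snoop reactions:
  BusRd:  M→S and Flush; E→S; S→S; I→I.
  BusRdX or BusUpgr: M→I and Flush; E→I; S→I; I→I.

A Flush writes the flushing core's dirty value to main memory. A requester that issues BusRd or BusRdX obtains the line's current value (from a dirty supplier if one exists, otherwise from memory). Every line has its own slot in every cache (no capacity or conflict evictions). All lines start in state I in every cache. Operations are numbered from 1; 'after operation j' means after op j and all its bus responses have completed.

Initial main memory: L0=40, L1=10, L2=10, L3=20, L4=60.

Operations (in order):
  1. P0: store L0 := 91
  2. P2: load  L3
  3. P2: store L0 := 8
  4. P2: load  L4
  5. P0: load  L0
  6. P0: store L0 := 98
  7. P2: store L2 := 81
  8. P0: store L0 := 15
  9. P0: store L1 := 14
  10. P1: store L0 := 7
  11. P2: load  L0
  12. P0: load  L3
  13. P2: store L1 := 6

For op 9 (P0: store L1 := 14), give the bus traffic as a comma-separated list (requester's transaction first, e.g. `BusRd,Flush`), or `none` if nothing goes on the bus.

bus = BusRdX

1. P0: store L0 := 91  bus=[BusRdX]  L0: P0=M P1=I P2=I  mem[L0]=40
2. P2: load  L3  bus=[BusRd]  L3: P0=I P1=I P2=E  mem[L3]=20
3. P2: store L0 := 8  bus=[BusRdX,Flush]  L0: P0=I P1=I P2=M  mem[L0]=91
4. P2: load  L4  bus=[BusRd]  L4: P0=I P1=I P2=E  mem[L4]=60
5. P0: load  L0  bus=[BusRd,Flush]  L0: P0=S P1=I P2=S  mem[L0]=8
6. P0: store L0 := 98  bus=[BusUpgr]  L0: P0=M P1=I P2=I  mem[L0]=8
7. P2: store L2 := 81  bus=[BusRdX]  L2: P0=I P1=I P2=M  mem[L2]=10
8. P0: store L0 := 15  bus=[-]  L0: P0=M P1=I P2=I  mem[L0]=8
9. P0: store L1 := 14  bus=[BusRdX]  L1: P0=M P1=I P2=I  mem[L1]=10
10. P1: store L0 := 7  bus=[BusRdX,Flush]  L0: P0=I P1=M P2=I  mem[L0]=15
11. P2: load  L0  bus=[BusRd,Flush]  L0: P0=I P1=S P2=S  mem[L0]=7
12. P0: load  L3  bus=[BusRd]  L3: P0=S P1=I P2=S  mem[L3]=20
13. P2: store L1 := 6  bus=[BusRdX,Flush]  L1: P0=I P1=I P2=M  mem[L1]=14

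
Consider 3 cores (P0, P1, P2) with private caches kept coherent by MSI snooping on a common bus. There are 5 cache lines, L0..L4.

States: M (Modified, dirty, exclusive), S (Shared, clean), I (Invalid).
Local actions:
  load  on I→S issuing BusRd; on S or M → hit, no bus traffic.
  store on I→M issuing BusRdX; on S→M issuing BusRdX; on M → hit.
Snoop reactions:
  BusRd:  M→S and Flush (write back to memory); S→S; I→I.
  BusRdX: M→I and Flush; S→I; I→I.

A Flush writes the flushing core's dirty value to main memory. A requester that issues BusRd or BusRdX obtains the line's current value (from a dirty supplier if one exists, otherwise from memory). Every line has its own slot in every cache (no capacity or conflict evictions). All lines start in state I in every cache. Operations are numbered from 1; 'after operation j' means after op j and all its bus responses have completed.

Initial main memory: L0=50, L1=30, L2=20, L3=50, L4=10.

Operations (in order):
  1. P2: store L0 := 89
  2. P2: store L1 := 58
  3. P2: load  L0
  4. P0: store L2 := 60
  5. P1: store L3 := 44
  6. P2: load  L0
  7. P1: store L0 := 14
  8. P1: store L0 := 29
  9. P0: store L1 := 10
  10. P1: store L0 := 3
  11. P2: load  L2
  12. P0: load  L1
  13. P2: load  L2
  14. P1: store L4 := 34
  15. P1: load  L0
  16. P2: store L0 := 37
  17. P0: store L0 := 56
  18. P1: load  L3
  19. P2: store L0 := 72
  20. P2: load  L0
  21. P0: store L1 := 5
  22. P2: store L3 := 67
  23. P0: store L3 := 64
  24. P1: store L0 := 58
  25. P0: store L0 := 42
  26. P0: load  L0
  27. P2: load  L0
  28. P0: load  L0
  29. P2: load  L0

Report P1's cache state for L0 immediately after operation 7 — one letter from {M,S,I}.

state = M

1. P2: store L0 := 89  bus=[BusRdX]  L0: P0=I P1=I P2=M  mem[L0]=50
2. P2: store L1 := 58  bus=[BusRdX]  L1: P0=I P1=I P2=M  mem[L1]=30
3. P2: load  L0  bus=[-]  L0: P0=I P1=I P2=M  mem[L0]=50
4. P0: store L2 := 60  bus=[BusRdX]  L2: P0=M P1=I P2=I  mem[L2]=20
5. P1: store L3 := 44  bus=[BusRdX]  L3: P0=I P1=M P2=I  mem[L3]=50
6. P2: load  L0  bus=[-]  L0: P0=I P1=I P2=M  mem[L0]=50
7. P1: store L0 := 14  bus=[BusRdX,Flush]  L0: P0=I P1=M P2=I  mem[L0]=89
8. P1: store L0 := 29  bus=[-]  L0: P0=I P1=M P2=I  mem[L0]=89
9. P0: store L1 := 10  bus=[BusRdX,Flush]  L1: P0=M P1=I P2=I  mem[L1]=58
10. P1: store L0 := 3  bus=[-]  L0: P0=I P1=M P2=I  mem[L0]=89
11. P2: load  L2  bus=[BusRd,Flush]  L2: P0=S P1=I P2=S  mem[L2]=60
12. P0: load  L1  bus=[-]  L1: P0=M P1=I P2=I  mem[L1]=58
13. P2: load  L2  bus=[-]  L2: P0=S P1=I P2=S  mem[L2]=60
14. P1: store L4 := 34  bus=[BusRdX]  L4: P0=I P1=M P2=I  mem[L4]=10
15. P1: load  L0  bus=[-]  L0: P0=I P1=M P2=I  mem[L0]=89
16. P2: store L0 := 37  bus=[BusRdX,Flush]  L0: P0=I P1=I P2=M  mem[L0]=3
17. P0: store L0 := 56  bus=[BusRdX,Flush]  L0: P0=M P1=I P2=I  mem[L0]=37
18. P1: load  L3  bus=[-]  L3: P0=I P1=M P2=I  mem[L3]=50
19. P2: store L0 := 72  bus=[BusRdX,Flush]  L0: P0=I P1=I P2=M  mem[L0]=56
20. P2: load  L0  bus=[-]  L0: P0=I P1=I P2=M  mem[L0]=56
21. P0: store L1 := 5  bus=[-]  L1: P0=M P1=I P2=I  mem[L1]=58
22. P2: store L3 := 67  bus=[BusRdX,Flush]  L3: P0=I P1=I P2=M  mem[L3]=44
23. P0: store L3 := 64  bus=[BusRdX,Flush]  L3: P0=M P1=I P2=I  mem[L3]=67
24. P1: store L0 := 58  bus=[BusRdX,Flush]  L0: P0=I P1=M P2=I  mem[L0]=72
25. P0: store L0 := 42  bus=[BusRdX,Flush]  L0: P0=M P1=I P2=I  mem[L0]=58
26. P0: load  L0  bus=[-]  L0: P0=M P1=I P2=I  mem[L0]=58
27. P2: load  L0  bus=[BusRd,Flush]  L0: P0=S P1=I P2=S  mem[L0]=42
28. P0: load  L0  bus=[-]  L0: P0=S P1=I P2=S  mem[L0]=42
29. P2: load  L0  bus=[-]  L0: P0=S P1=I P2=S  mem[L0]=42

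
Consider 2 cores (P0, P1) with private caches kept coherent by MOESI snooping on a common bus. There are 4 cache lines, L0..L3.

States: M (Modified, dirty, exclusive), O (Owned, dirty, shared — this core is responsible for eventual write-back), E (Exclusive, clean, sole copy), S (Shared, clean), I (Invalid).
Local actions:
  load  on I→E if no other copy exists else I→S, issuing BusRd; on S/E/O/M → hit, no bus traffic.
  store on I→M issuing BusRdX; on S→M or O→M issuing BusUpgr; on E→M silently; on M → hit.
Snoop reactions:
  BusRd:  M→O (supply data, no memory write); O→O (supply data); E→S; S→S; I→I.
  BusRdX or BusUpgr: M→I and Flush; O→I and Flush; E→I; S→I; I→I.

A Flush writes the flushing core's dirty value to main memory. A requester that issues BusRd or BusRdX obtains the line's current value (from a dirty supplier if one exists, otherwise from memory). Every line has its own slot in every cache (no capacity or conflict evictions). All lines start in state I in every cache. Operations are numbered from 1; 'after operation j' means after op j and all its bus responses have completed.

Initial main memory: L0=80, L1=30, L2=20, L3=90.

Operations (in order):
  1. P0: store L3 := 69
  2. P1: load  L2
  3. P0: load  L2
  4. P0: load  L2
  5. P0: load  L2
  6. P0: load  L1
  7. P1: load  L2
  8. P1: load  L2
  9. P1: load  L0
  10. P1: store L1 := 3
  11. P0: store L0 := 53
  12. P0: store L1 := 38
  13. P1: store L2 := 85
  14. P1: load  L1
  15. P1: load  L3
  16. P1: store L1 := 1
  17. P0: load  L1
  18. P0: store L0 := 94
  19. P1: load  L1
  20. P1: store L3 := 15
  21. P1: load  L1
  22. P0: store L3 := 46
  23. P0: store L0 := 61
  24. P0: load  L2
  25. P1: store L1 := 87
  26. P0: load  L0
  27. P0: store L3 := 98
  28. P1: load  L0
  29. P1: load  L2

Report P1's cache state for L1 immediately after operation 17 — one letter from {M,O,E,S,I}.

step 1: P0: store L3 := 69  ⟶  MI  (L3)  txn=BusRdX  M[L3]=90
step 2: P1: load  L2  ⟶  IE  (L2)  txn=BusRd  M[L2]=20
step 3: P0: load  L2  ⟶  SS  (L2)  txn=BusRd  M[L2]=20
step 4: P0: load  L2  ⟶  SS  (L2)  txn=∅  M[L2]=20
step 5: P0: load  L2  ⟶  SS  (L2)  txn=∅  M[L2]=20
step 6: P0: load  L1  ⟶  EI  (L1)  txn=BusRd  M[L1]=30
step 7: P1: load  L2  ⟶  SS  (L2)  txn=∅  M[L2]=20
step 8: P1: load  L2  ⟶  SS  (L2)  txn=∅  M[L2]=20
step 9: P1: load  L0  ⟶  IE  (L0)  txn=BusRd  M[L0]=80
step 10: P1: store L1 := 3  ⟶  IM  (L1)  txn=BusRdX  M[L1]=30
step 11: P0: store L0 := 53  ⟶  MI  (L0)  txn=BusRdX  M[L0]=80
step 12: P0: store L1 := 38  ⟶  MI  (L1)  txn=BusRdX+Flush  M[L1]=3
step 13: P1: store L2 := 85  ⟶  IM  (L2)  txn=BusUpgr  M[L2]=20
step 14: P1: load  L1  ⟶  OS  (L1)  txn=BusRd  M[L1]=3
step 15: P1: load  L3  ⟶  OS  (L3)  txn=BusRd  M[L3]=90
step 16: P1: store L1 := 1  ⟶  IM  (L1)  txn=BusUpgr+Flush  M[L1]=38
step 17: P0: load  L1  ⟶  SO  (L1)  txn=BusRd  M[L1]=38
step 18: P0: store L0 := 94  ⟶  MI  (L0)  txn=∅  M[L0]=80
step 19: P1: load  L1  ⟶  SO  (L1)  txn=∅  M[L1]=38
step 20: P1: store L3 := 15  ⟶  IM  (L3)  txn=BusUpgr+Flush  M[L3]=69
step 21: P1: load  L1  ⟶  SO  (L1)  txn=∅  M[L1]=38
step 22: P0: store L3 := 46  ⟶  MI  (L3)  txn=BusRdX+Flush  M[L3]=15
step 23: P0: store L0 := 61  ⟶  MI  (L0)  txn=∅  M[L0]=80
step 24: P0: load  L2  ⟶  SO  (L2)  txn=BusRd  M[L2]=20
step 25: P1: store L1 := 87  ⟶  IM  (L1)  txn=BusUpgr  M[L1]=38
step 26: P0: load  L0  ⟶  MI  (L0)  txn=∅  M[L0]=80
step 27: P0: store L3 := 98  ⟶  MI  (L3)  txn=∅  M[L3]=15
step 28: P1: load  L0  ⟶  OS  (L0)  txn=BusRd  M[L0]=80
step 29: P1: load  L2  ⟶  SO  (L2)  txn=∅  M[L2]=20

state = O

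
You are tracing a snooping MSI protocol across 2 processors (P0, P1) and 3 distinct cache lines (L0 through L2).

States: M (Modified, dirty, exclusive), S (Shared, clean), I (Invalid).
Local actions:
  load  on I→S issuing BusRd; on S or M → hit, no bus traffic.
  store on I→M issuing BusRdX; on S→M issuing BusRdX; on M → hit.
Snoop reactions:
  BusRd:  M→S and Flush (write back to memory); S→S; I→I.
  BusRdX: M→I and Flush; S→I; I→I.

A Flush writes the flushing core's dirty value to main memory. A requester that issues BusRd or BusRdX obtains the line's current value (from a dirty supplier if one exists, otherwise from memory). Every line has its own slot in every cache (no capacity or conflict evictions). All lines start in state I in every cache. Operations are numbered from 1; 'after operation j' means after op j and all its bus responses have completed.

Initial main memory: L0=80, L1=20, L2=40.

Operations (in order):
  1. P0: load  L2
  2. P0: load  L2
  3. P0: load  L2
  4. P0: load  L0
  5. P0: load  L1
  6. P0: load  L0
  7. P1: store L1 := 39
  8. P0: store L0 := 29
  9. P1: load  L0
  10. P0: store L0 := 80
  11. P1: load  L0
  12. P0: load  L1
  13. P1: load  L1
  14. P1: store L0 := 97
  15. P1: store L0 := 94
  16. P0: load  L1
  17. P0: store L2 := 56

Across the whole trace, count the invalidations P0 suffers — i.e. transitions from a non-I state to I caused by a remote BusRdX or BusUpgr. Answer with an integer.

step 1: P0: load  L2  ⟶  SI  (L2)  txn=BusRd  M[L2]=40
step 2: P0: load  L2  ⟶  SI  (L2)  txn=∅  M[L2]=40
step 3: P0: load  L2  ⟶  SI  (L2)  txn=∅  M[L2]=40
step 4: P0: load  L0  ⟶  SI  (L0)  txn=BusRd  M[L0]=80
step 5: P0: load  L1  ⟶  SI  (L1)  txn=BusRd  M[L1]=20
step 6: P0: load  L0  ⟶  SI  (L0)  txn=∅  M[L0]=80
step 7: P1: store L1 := 39  ⟶  IM  (L1)  txn=BusRdX  M[L1]=20
step 8: P0: store L0 := 29  ⟶  MI  (L0)  txn=BusRdX  M[L0]=80
step 9: P1: load  L0  ⟶  SS  (L0)  txn=BusRd+Flush  M[L0]=29
step 10: P0: store L0 := 80  ⟶  MI  (L0)  txn=BusRdX  M[L0]=29
step 11: P1: load  L0  ⟶  SS  (L0)  txn=BusRd+Flush  M[L0]=80
step 12: P0: load  L1  ⟶  SS  (L1)  txn=BusRd+Flush  M[L1]=39
step 13: P1: load  L1  ⟶  SS  (L1)  txn=∅  M[L1]=39
step 14: P1: store L0 := 97  ⟶  IM  (L0)  txn=BusRdX  M[L0]=80
step 15: P1: store L0 := 94  ⟶  IM  (L0)  txn=∅  M[L0]=80
step 16: P0: load  L1  ⟶  SS  (L1)  txn=∅  M[L1]=39
step 17: P0: store L2 := 56  ⟶  MI  (L2)  txn=BusRdX  M[L2]=40

invalidations = 2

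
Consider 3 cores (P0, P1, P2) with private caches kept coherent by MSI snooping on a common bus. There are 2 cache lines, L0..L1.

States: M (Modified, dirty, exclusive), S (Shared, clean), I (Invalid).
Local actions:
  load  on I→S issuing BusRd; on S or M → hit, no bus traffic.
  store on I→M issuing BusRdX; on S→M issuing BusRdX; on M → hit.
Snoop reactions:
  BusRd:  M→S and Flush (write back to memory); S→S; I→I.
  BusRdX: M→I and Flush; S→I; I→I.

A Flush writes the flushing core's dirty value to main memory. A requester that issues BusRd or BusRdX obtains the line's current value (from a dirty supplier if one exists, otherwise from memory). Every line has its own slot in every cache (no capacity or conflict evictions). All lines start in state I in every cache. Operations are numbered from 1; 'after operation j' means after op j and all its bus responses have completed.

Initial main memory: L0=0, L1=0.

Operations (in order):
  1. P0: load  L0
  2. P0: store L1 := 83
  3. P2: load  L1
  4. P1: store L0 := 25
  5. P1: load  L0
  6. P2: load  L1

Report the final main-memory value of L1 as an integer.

memory[L1] = 83

step 1: P0: load  L0  ⟶  SII  (L0)  txn=BusRd  M[L0]=0
step 2: P0: store L1 := 83  ⟶  MII  (L1)  txn=BusRdX  M[L1]=0
step 3: P2: load  L1  ⟶  SIS  (L1)  txn=BusRd+Flush  M[L1]=83
step 4: P1: store L0 := 25  ⟶  IMI  (L0)  txn=BusRdX  M[L0]=0
step 5: P1: load  L0  ⟶  IMI  (L0)  txn=∅  M[L0]=0
step 6: P2: load  L1  ⟶  SIS  (L1)  txn=∅  M[L1]=83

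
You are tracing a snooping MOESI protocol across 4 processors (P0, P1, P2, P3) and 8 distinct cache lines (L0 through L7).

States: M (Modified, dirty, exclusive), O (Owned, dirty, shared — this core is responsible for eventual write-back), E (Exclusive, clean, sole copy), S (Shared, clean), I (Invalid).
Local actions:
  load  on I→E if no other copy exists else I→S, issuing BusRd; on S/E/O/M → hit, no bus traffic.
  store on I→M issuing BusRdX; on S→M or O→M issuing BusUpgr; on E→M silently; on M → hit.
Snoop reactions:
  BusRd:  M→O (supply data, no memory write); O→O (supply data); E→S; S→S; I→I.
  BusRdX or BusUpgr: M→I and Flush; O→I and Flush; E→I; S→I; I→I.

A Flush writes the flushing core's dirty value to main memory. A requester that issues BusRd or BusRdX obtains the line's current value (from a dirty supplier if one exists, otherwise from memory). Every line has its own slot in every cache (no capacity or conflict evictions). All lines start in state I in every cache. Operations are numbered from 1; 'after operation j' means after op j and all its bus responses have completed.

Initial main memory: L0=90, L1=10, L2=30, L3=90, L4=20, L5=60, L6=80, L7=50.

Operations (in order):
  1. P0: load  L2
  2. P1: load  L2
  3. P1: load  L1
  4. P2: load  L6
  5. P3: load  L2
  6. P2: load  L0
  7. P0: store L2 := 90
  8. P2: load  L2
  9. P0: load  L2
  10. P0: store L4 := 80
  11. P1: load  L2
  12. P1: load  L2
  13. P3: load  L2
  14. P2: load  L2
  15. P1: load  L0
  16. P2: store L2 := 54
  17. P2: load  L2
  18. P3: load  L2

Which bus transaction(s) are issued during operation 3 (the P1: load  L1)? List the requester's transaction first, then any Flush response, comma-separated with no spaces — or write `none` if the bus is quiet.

[1] P0: load  L2 | P0:E(30), P1:I, P2:I, P3:I | bus: BusRd
[2] P1: load  L2 | P0:S(30), P1:S(30), P2:I, P3:I | bus: BusRd
[3] P1: load  L1 | P0:I, P1:E(10), P2:I, P3:I | bus: BusRd
[4] P2: load  L6 | P0:I, P1:I, P2:E(80), P3:I | bus: BusRd
[5] P3: load  L2 | P0:S(30), P1:S(30), P2:I, P3:S(30) | bus: BusRd
[6] P2: load  L0 | P0:I, P1:I, P2:E(90), P3:I | bus: BusRd
[7] P0: store L2 := 90 | P0:M(90), P1:I, P2:I, P3:I | bus: BusUpgr
[8] P2: load  L2 | P0:O(90), P1:I, P2:S(90), P3:I | bus: BusRd
[9] P0: load  L2 | P0:O(90), P1:I, P2:S(90), P3:I | bus: none
[10] P0: store L4 := 80 | P0:M(80), P1:I, P2:I, P3:I | bus: BusRdX
[11] P1: load  L2 | P0:O(90), P1:S(90), P2:S(90), P3:I | bus: BusRd
[12] P1: load  L2 | P0:O(90), P1:S(90), P2:S(90), P3:I | bus: none
[13] P3: load  L2 | P0:O(90), P1:S(90), P2:S(90), P3:S(90) | bus: BusRd
[14] P2: load  L2 | P0:O(90), P1:S(90), P2:S(90), P3:S(90) | bus: none
[15] P1: load  L0 | P0:I, P1:S(90), P2:S(90), P3:I | bus: BusRd
[16] P2: store L2 := 54 | P0:I, P1:I, P2:M(54), P3:I | bus: BusUpgr,Flush
[17] P2: load  L2 | P0:I, P1:I, P2:M(54), P3:I | bus: none
[18] P3: load  L2 | P0:I, P1:I, P2:O(54), P3:S(54) | bus: BusRd

bus = BusRd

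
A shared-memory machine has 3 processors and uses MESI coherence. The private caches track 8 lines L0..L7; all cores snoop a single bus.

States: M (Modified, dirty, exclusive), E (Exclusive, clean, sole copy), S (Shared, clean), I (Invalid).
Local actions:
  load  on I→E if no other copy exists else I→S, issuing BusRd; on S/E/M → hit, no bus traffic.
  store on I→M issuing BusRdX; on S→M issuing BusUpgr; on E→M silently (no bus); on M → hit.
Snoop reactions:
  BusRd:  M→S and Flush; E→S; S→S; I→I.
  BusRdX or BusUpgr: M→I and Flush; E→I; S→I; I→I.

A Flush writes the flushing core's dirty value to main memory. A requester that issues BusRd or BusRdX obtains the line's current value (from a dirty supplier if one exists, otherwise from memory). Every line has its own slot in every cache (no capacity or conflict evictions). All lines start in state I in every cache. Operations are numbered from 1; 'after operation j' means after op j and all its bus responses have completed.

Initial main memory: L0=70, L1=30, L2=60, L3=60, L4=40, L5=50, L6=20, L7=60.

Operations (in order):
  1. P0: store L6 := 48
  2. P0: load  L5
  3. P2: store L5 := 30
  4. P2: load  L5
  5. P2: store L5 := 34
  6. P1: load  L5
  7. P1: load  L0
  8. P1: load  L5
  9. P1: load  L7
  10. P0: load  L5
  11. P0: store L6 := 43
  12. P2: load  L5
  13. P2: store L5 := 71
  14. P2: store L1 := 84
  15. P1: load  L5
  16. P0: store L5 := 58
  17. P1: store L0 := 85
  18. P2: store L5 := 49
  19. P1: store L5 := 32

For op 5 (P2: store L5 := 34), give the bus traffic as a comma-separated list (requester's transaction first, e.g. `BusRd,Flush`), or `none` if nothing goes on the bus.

bus = none

  op1 P0: store L6 := 48 → M/I/I on L6; bus BusRdX; mem=20
  op2 P0: load  L5 → E/I/I on L5; bus BusRd; mem=50
  op3 P2: store L5 := 30 → I/I/M on L5; bus BusRdX; mem=50
  op4 P2: load  L5 → I/I/M on L5; bus (none); mem=50
  op5 P2: store L5 := 34 → I/I/M on L5; bus (none); mem=50
  op6 P1: load  L5 → I/S/S on L5; bus BusRd Flush; mem=34
  op7 P1: load  L0 → I/E/I on L0; bus BusRd; mem=70
  op8 P1: load  L5 → I/S/S on L5; bus (none); mem=34
  op9 P1: load  L7 → I/E/I on L7; bus BusRd; mem=60
  op10 P0: load  L5 → S/S/S on L5; bus BusRd; mem=34
  op11 P0: store L6 := 43 → M/I/I on L6; bus (none); mem=20
  op12 P2: load  L5 → S/S/S on L5; bus (none); mem=34
  op13 P2: store L5 := 71 → I/I/M on L5; bus BusUpgr; mem=34
  op14 P2: store L1 := 84 → I/I/M on L1; bus BusRdX; mem=30
  op15 P1: load  L5 → I/S/S on L5; bus BusRd Flush; mem=71
  op16 P0: store L5 := 58 → M/I/I on L5; bus BusRdX; mem=71
  op17 P1: store L0 := 85 → I/M/I on L0; bus (none); mem=70
  op18 P2: store L5 := 49 → I/I/M on L5; bus BusRdX Flush; mem=58
  op19 P1: store L5 := 32 → I/M/I on L5; bus BusRdX Flush; mem=49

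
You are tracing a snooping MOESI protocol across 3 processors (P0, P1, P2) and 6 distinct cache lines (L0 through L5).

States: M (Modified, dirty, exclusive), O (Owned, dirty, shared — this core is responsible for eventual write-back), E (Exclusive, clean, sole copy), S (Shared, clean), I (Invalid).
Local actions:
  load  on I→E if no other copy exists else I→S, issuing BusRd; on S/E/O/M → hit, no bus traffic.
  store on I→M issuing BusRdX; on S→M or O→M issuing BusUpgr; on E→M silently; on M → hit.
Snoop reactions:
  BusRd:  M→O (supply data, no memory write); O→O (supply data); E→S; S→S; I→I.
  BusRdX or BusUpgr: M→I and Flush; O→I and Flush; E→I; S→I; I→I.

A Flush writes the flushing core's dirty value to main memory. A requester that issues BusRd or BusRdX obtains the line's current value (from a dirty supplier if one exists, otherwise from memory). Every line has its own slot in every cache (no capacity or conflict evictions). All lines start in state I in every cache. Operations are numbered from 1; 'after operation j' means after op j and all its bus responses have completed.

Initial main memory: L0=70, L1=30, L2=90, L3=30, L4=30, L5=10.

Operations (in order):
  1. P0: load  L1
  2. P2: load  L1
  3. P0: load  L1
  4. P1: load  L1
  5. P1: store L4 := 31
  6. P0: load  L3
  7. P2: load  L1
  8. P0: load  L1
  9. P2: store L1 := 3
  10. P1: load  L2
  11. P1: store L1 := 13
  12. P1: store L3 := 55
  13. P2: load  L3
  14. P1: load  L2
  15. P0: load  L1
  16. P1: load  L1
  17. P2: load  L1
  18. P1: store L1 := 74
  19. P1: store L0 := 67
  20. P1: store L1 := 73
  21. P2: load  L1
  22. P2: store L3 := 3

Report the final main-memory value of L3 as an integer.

memory[L3] = 55

1. P0: load  L1  bus=[BusRd]  L1: P0=E P1=I P2=I  mem[L1]=30
2. P2: load  L1  bus=[BusRd]  L1: P0=S P1=I P2=S  mem[L1]=30
3. P0: load  L1  bus=[-]  L1: P0=S P1=I P2=S  mem[L1]=30
4. P1: load  L1  bus=[BusRd]  L1: P0=S P1=S P2=S  mem[L1]=30
5. P1: store L4 := 31  bus=[BusRdX]  L4: P0=I P1=M P2=I  mem[L4]=30
6. P0: load  L3  bus=[BusRd]  L3: P0=E P1=I P2=I  mem[L3]=30
7. P2: load  L1  bus=[-]  L1: P0=S P1=S P2=S  mem[L1]=30
8. P0: load  L1  bus=[-]  L1: P0=S P1=S P2=S  mem[L1]=30
9. P2: store L1 := 3  bus=[BusUpgr]  L1: P0=I P1=I P2=M  mem[L1]=30
10. P1: load  L2  bus=[BusRd]  L2: P0=I P1=E P2=I  mem[L2]=90
11. P1: store L1 := 13  bus=[BusRdX,Flush]  L1: P0=I P1=M P2=I  mem[L1]=3
12. P1: store L3 := 55  bus=[BusRdX]  L3: P0=I P1=M P2=I  mem[L3]=30
13. P2: load  L3  bus=[BusRd]  L3: P0=I P1=O P2=S  mem[L3]=30
14. P1: load  L2  bus=[-]  L2: P0=I P1=E P2=I  mem[L2]=90
15. P0: load  L1  bus=[BusRd]  L1: P0=S P1=O P2=I  mem[L1]=3
16. P1: load  L1  bus=[-]  L1: P0=S P1=O P2=I  mem[L1]=3
17. P2: load  L1  bus=[BusRd]  L1: P0=S P1=O P2=S  mem[L1]=3
18. P1: store L1 := 74  bus=[BusUpgr]  L1: P0=I P1=M P2=I  mem[L1]=3
19. P1: store L0 := 67  bus=[BusRdX]  L0: P0=I P1=M P2=I  mem[L0]=70
20. P1: store L1 := 73  bus=[-]  L1: P0=I P1=M P2=I  mem[L1]=3
21. P2: load  L1  bus=[BusRd]  L1: P0=I P1=O P2=S  mem[L1]=3
22. P2: store L3 := 3  bus=[BusUpgr,Flush]  L3: P0=I P1=I P2=M  mem[L3]=55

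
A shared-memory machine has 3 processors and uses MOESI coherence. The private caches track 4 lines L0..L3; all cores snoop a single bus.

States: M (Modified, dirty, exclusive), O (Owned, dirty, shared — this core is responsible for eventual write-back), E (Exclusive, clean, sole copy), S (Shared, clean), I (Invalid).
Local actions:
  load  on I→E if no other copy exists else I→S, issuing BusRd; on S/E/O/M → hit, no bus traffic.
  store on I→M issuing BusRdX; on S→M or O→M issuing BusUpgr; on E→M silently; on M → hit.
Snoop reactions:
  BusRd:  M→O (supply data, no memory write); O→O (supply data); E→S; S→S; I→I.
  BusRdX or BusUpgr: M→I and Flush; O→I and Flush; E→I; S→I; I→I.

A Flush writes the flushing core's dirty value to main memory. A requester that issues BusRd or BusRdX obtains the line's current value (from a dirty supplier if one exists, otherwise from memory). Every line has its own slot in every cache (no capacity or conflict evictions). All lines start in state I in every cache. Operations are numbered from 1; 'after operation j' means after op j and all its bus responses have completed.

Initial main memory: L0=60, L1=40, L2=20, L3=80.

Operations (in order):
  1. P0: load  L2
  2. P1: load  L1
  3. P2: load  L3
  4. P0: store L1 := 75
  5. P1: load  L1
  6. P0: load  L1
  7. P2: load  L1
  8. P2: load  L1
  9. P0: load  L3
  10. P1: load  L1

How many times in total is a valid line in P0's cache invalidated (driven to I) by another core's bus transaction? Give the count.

invalidations = 0

1. P0: load  L2  bus=[BusRd]  L2: P0=E P1=I P2=I  mem[L2]=20
2. P1: load  L1  bus=[BusRd]  L1: P0=I P1=E P2=I  mem[L1]=40
3. P2: load  L3  bus=[BusRd]  L3: P0=I P1=I P2=E  mem[L3]=80
4. P0: store L1 := 75  bus=[BusRdX]  L1: P0=M P1=I P2=I  mem[L1]=40
5. P1: load  L1  bus=[BusRd]  L1: P0=O P1=S P2=I  mem[L1]=40
6. P0: load  L1  bus=[-]  L1: P0=O P1=S P2=I  mem[L1]=40
7. P2: load  L1  bus=[BusRd]  L1: P0=O P1=S P2=S  mem[L1]=40
8. P2: load  L1  bus=[-]  L1: P0=O P1=S P2=S  mem[L1]=40
9. P0: load  L3  bus=[BusRd]  L3: P0=S P1=I P2=S  mem[L3]=80
10. P1: load  L1  bus=[-]  L1: P0=O P1=S P2=S  mem[L1]=40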